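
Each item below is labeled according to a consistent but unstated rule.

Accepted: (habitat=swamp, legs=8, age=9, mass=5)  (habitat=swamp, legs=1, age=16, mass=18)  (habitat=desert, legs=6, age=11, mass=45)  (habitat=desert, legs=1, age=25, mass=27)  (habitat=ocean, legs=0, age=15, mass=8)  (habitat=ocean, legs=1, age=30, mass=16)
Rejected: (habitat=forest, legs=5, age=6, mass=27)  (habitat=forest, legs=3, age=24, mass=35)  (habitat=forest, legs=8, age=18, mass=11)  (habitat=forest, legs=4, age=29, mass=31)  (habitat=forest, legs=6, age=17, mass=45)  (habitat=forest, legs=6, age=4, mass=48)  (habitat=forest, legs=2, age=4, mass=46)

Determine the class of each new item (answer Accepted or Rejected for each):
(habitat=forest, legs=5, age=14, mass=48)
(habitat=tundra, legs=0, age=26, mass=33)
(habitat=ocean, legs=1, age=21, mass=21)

The simplest hypothesis consistent with all the labels is: habitat is not forest.
(habitat=forest, legs=5, age=14, mass=48): habitat is forest — does not fit, so Rejected.
(habitat=tundra, legs=0, age=26, mass=33): habitat is tundra — satisfies this, so Accepted.
(habitat=ocean, legs=1, age=21, mass=21): habitat is ocean — satisfies this, so Accepted.

Rejected, Accepted, Accepted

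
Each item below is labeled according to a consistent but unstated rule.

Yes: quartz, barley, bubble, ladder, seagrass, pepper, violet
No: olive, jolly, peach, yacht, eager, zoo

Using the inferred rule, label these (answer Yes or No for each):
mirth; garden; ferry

No, Yes, No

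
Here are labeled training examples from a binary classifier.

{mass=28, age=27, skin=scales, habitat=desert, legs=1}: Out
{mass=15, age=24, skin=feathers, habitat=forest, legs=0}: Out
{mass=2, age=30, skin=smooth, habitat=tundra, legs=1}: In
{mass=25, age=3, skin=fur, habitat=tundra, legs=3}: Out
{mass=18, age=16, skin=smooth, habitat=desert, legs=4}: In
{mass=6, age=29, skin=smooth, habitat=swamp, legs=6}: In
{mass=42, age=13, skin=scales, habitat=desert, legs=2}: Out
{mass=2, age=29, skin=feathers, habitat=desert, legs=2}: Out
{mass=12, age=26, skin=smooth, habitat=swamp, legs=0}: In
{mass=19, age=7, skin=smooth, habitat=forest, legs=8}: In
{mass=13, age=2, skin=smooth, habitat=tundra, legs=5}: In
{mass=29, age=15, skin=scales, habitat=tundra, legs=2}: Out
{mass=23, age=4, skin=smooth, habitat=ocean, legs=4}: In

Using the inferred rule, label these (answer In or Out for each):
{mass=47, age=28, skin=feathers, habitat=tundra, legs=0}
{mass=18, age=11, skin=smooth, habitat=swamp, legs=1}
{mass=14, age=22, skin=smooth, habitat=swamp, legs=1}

Out, In, In

The rule appears to be: skin is smooth.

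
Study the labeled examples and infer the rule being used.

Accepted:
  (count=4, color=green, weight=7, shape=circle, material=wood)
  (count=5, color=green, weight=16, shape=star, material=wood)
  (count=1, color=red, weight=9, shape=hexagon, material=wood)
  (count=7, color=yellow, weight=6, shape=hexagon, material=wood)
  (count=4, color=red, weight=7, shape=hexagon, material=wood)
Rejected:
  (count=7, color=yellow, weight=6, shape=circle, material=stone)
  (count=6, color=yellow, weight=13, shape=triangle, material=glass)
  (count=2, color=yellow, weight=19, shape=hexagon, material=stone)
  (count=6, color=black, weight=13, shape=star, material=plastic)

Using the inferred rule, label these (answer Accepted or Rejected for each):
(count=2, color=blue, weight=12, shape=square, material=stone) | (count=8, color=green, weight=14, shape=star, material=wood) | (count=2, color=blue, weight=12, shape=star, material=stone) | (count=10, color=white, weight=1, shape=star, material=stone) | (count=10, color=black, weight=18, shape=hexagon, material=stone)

Rejected, Accepted, Rejected, Rejected, Rejected

The pattern is that an item is 'Accepted' exactly when: material is wood.
Rejected: (count=2, color=blue, weight=12, shape=square, material=stone), since material is stone.
Accepted: (count=8, color=green, weight=14, shape=star, material=wood), since material is wood.
Rejected: (count=2, color=blue, weight=12, shape=star, material=stone), since material is stone.
Rejected: (count=10, color=white, weight=1, shape=star, material=stone), since material is stone.
Rejected: (count=10, color=black, weight=18, shape=hexagon, material=stone), since material is stone.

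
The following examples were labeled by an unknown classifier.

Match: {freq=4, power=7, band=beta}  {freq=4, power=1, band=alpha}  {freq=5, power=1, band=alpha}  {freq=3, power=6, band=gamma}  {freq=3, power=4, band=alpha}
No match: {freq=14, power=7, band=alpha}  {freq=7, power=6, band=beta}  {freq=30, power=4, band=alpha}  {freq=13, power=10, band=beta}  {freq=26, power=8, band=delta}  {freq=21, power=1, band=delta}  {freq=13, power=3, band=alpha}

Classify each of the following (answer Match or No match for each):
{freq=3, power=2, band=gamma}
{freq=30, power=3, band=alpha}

'Match' ⟺ freq ≤ 5.

Match, No match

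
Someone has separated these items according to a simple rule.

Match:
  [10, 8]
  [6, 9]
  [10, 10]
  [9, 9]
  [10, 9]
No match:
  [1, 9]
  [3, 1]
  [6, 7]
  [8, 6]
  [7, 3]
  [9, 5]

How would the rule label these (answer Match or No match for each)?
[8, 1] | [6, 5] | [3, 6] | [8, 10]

No match, No match, No match, Match

All 'Match' examples share one property — sum ≥ 15 — and every 'No match' example lacks it.
[8, 1]: 8+1 = 9 — doesn't match, so No match. [6, 5]: 6+5 = 11 — doesn't match, so No match. [3, 6]: 3+6 = 9 — doesn't match, so No match. [8, 10]: 8+10 = 18 — meets the rule, so Match.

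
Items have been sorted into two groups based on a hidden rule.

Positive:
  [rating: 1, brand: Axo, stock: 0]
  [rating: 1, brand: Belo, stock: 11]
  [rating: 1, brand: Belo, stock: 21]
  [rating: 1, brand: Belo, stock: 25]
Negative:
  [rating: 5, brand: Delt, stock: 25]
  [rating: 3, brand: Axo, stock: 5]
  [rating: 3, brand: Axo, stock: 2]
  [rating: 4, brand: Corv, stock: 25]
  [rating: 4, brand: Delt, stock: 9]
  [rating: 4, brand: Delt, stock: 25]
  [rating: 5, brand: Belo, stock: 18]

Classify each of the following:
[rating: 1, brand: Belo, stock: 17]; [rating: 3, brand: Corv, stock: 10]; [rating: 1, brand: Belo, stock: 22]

The common property of the 'Positive' items is: rating = 1. No 'Negative' item has it.

Positive, Negative, Positive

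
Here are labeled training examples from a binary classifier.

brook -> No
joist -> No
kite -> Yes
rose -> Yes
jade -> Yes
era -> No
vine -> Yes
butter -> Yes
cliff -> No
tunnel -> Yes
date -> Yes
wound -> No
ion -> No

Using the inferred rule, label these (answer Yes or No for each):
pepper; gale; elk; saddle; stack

Yes, Yes, No, Yes, No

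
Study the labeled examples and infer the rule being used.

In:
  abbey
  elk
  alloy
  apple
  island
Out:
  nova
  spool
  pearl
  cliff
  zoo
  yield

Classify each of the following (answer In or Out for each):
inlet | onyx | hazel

In, In, Out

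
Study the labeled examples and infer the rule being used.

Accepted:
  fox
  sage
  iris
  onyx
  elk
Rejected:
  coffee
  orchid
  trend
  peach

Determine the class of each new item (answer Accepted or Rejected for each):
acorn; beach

Rejected, Rejected

'Accepted' ⟺ length ≤ 4.
acorn: length 5, fails the rule → Rejected. beach: length 5, fails the rule → Rejected.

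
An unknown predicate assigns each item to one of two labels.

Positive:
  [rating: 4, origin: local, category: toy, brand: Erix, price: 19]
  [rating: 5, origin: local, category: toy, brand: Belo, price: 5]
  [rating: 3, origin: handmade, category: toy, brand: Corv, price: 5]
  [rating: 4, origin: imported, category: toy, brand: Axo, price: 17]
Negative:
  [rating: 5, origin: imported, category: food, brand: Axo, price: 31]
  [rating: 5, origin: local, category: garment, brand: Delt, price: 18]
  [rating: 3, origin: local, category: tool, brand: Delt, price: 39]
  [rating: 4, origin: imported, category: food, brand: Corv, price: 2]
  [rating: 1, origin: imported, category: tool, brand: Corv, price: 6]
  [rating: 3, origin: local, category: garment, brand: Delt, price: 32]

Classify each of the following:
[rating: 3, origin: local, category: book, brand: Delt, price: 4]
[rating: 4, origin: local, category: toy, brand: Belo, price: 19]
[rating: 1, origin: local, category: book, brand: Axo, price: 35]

Negative, Positive, Negative

Every 'Positive' example satisfies: category is toy. None of the 'Negative' examples do.
[rating: 3, origin: local, category: book, brand: Delt, price: 4] → category is book → Negative.
[rating: 4, origin: local, category: toy, brand: Belo, price: 19] → category is toy → Positive.
[rating: 1, origin: local, category: book, brand: Axo, price: 35] → category is book → Negative.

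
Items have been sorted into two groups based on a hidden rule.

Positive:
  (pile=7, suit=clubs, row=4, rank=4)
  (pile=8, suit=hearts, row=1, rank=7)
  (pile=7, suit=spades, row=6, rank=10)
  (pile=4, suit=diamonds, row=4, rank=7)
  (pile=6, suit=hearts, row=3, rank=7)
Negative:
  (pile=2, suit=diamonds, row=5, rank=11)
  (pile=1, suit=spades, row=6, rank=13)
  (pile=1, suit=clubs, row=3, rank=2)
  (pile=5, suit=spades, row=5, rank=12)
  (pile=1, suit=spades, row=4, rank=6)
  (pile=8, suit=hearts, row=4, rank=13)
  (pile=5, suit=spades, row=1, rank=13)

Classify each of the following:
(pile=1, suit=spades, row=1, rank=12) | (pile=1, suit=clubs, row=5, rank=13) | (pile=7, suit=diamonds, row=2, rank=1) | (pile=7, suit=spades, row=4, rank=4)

Rule: pile ≥ 2 AND rank ≤ 10. This holds for each 'Positive' example and fails for each 'Negative' one.
Negative: (pile=1, suit=spades, row=1, rank=12), since pile = 1, rank = 12.
Negative: (pile=1, suit=clubs, row=5, rank=13), since pile = 1, rank = 13.
Positive: (pile=7, suit=diamonds, row=2, rank=1), since pile = 7, rank = 1.
Positive: (pile=7, suit=spades, row=4, rank=4), since pile = 7, rank = 4.

Negative, Negative, Positive, Positive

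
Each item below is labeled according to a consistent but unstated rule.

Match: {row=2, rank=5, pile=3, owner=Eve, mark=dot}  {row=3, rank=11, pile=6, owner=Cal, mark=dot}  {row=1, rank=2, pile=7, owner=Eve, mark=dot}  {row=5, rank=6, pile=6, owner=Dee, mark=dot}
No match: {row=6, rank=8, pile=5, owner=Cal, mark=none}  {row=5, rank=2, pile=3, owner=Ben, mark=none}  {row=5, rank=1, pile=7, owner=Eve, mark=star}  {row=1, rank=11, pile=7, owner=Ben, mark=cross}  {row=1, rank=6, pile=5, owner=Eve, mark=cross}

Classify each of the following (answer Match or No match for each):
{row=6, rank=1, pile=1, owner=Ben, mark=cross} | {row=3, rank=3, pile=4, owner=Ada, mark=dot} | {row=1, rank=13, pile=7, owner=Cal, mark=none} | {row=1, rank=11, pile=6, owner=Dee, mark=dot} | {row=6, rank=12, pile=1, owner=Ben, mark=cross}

A rule that fits every label: mark is dot — true of each 'Match' example, false of each 'No match' one.
{row=6, rank=1, pile=1, owner=Ben, mark=cross} → mark is cross → No match. {row=3, rank=3, pile=4, owner=Ada, mark=dot} → mark is dot → Match. {row=1, rank=13, pile=7, owner=Cal, mark=none} → mark is none → No match. {row=1, rank=11, pile=6, owner=Dee, mark=dot} → mark is dot → Match. {row=6, rank=12, pile=1, owner=Ben, mark=cross} → mark is cross → No match.

No match, Match, No match, Match, No match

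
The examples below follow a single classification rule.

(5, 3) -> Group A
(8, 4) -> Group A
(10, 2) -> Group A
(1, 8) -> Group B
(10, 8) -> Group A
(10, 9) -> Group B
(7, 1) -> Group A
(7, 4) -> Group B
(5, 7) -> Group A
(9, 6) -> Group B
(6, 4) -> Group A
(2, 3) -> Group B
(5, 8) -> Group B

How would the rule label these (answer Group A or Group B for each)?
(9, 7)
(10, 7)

The simplest hypothesis consistent with all the labels is: sum is even.

Group A, Group B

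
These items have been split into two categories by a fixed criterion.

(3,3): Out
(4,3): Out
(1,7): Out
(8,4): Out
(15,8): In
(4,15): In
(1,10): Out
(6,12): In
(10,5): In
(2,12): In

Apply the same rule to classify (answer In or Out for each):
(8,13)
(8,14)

In, In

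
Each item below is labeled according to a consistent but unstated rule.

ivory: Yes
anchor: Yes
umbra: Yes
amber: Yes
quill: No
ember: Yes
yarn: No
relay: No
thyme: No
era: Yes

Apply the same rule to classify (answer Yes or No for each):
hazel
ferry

Checking candidate rules against both groups, what survives is: starts with a vowel.
No: hazel, since starts with 'h'. No: ferry, since starts with 'f'.

No, No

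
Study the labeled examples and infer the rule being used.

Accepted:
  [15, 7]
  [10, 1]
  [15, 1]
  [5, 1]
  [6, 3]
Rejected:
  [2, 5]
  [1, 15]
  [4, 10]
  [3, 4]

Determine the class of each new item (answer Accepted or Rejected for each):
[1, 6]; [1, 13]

Rejected, Rejected

The distinguishing property — first > second — holds for all the 'Accepted' cases and none of the 'Rejected' cases.
[1, 6]: Rejected (1 < 6).
[1, 13]: Rejected (1 < 13).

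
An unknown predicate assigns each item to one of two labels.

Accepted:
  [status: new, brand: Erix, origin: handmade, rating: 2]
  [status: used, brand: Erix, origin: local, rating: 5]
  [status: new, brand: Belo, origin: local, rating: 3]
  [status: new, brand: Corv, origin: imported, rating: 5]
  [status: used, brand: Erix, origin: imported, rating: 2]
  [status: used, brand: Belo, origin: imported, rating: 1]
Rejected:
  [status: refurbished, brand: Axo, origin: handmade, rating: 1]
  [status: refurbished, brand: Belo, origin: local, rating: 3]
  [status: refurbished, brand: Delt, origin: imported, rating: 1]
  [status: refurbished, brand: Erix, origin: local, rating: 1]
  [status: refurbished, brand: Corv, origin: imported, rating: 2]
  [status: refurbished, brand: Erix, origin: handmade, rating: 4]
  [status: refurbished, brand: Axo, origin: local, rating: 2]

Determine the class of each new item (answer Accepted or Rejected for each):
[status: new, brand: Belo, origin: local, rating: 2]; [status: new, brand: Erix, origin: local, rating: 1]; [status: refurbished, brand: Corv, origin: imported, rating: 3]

All 'Accepted' examples share one property — status is not refurbished — and every 'Rejected' example lacks it.
[status: new, brand: Belo, origin: local, rating: 2]: status is new — qualifies, so Accepted.
[status: new, brand: Erix, origin: local, rating: 1]: status is new — qualifies, so Accepted.
[status: refurbished, brand: Corv, origin: imported, rating: 3]: status is refurbished — does not fit, so Rejected.

Accepted, Accepted, Rejected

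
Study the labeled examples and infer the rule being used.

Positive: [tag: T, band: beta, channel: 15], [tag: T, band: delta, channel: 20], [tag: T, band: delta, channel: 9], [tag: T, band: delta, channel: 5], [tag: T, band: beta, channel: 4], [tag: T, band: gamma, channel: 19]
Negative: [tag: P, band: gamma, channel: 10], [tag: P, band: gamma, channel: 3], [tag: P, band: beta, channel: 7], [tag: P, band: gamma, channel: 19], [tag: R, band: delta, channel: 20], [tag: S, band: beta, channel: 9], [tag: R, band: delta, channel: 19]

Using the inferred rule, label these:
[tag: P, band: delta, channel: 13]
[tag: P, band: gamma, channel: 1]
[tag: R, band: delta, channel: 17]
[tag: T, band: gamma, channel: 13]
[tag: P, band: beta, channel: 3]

'Positive' ⟺ tag is T.
[tag: P, band: delta, channel: 13]: tag is P, lacks this property → Negative. [tag: P, band: gamma, channel: 1]: tag is P, lacks this property → Negative. [tag: R, band: delta, channel: 17]: tag is R, lacks this property → Negative. [tag: T, band: gamma, channel: 13]: tag is T, fits → Positive. [tag: P, band: beta, channel: 3]: tag is P, lacks this property → Negative.

Negative, Negative, Negative, Positive, Negative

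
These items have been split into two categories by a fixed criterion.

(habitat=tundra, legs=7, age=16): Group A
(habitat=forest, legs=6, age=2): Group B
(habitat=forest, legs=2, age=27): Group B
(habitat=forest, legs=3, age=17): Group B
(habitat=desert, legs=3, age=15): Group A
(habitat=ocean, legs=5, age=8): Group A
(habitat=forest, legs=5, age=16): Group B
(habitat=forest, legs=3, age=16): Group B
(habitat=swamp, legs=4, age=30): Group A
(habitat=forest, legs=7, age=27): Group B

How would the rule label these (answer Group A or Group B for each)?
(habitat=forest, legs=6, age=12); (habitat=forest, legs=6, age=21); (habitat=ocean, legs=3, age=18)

Every 'Group A' example satisfies: habitat is not forest. None of the 'Group B' examples do.
(habitat=forest, legs=6, age=12): habitat is forest, does not satisfy this → Group B. (habitat=forest, legs=6, age=21): habitat is forest, does not satisfy this → Group B. (habitat=ocean, legs=3, age=18): habitat is ocean, fits → Group A.

Group B, Group B, Group A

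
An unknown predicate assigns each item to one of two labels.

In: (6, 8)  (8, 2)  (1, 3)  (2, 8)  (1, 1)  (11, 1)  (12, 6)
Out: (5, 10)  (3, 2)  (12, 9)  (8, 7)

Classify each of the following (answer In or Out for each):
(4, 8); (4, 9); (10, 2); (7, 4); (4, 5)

In, Out, In, Out, Out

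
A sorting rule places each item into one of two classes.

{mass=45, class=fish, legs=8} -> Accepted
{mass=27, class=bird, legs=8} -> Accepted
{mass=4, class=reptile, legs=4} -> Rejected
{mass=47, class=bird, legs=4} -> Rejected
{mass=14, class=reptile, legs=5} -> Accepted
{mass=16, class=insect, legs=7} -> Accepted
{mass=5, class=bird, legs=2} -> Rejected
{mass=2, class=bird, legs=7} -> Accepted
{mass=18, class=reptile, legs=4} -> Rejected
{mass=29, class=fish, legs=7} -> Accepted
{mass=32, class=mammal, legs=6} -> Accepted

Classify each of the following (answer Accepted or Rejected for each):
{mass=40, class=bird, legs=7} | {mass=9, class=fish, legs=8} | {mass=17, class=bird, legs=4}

Accepted, Accepted, Rejected

The rule appears to be: legs ≥ 5.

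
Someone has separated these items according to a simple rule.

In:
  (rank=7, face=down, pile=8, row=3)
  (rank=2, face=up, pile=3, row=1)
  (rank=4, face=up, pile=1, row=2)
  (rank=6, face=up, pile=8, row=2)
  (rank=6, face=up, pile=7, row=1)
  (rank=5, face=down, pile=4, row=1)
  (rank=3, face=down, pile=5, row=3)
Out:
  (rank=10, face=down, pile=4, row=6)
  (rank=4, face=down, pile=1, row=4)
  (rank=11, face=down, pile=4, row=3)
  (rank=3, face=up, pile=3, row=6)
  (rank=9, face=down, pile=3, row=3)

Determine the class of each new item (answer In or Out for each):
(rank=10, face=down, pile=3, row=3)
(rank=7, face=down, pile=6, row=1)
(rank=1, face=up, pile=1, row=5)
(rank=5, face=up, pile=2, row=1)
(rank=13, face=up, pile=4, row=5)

All 'In' examples share one property — rank ≤ 7 AND row ≤ 3 — and every 'Out' example lacks it.
(rank=10, face=down, pile=3, row=3): rank = 10, row = 3, doesn't match → Out.
(rank=7, face=down, pile=6, row=1): rank = 7, row = 1, matches → In.
(rank=1, face=up, pile=1, row=5): rank = 1, row = 5, doesn't match → Out.
(rank=5, face=up, pile=2, row=1): rank = 5, row = 1, matches → In.
(rank=13, face=up, pile=4, row=5): rank = 13, row = 5, doesn't match → Out.

Out, In, Out, In, Out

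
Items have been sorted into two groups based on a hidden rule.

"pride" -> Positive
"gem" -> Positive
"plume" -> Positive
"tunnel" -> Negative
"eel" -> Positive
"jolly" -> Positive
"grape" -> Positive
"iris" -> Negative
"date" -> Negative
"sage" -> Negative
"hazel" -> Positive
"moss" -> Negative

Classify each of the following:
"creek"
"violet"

Positive, Negative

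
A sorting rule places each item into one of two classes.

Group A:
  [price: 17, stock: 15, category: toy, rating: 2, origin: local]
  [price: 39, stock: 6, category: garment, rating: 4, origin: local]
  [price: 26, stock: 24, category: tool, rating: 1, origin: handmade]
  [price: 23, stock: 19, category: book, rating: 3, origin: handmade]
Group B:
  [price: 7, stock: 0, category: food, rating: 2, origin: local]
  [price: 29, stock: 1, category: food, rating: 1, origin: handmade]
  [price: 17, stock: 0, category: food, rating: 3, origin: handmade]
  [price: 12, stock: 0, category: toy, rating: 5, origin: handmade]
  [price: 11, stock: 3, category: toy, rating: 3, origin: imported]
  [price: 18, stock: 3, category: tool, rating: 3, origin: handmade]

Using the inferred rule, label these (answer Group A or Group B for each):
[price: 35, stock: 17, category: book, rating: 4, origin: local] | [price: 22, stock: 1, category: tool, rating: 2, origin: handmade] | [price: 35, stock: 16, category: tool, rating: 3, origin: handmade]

Group A, Group B, Group A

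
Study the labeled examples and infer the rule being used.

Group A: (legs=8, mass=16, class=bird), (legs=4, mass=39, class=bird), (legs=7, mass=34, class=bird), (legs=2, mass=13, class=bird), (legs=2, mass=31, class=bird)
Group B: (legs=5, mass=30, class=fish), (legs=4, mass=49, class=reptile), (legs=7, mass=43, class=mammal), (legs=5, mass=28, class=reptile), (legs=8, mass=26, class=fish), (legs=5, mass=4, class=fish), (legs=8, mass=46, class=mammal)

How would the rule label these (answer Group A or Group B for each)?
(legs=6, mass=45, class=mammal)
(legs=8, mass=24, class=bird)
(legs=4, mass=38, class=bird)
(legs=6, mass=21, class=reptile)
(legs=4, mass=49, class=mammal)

Rule: class is bird. This holds for each 'Group A' example and fails for each 'Group B' one.
(legs=6, mass=45, class=mammal): Group B (class is mammal). (legs=8, mass=24, class=bird): Group A (class is bird). (legs=4, mass=38, class=bird): Group A (class is bird). (legs=6, mass=21, class=reptile): Group B (class is reptile). (legs=4, mass=49, class=mammal): Group B (class is mammal).

Group B, Group A, Group A, Group B, Group B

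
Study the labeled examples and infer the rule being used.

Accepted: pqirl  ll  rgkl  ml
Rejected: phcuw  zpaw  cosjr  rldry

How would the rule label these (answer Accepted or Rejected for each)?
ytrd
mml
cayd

Rejected, Accepted, Rejected

The pattern is that an item is 'Accepted' exactly when: ends with 'l'.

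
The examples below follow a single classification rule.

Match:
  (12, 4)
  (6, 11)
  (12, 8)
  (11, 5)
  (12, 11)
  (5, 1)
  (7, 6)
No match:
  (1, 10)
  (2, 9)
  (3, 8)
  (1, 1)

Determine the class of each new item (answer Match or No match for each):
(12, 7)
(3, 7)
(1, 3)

The common property of the 'Match' items is: first ≥ 4. No 'No match' item has it.
(12, 7): first 12 — qualifies, so Match. (3, 7): first 3 — doesn't match, so No match. (1, 3): first 1 — doesn't match, so No match.

Match, No match, No match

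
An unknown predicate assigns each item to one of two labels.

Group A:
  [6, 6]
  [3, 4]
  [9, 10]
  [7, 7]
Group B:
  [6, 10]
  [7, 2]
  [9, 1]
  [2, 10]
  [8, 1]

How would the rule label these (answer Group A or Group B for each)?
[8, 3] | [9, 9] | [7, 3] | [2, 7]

The rule appears to be: |first − second| ≤ 1.

Group B, Group A, Group B, Group B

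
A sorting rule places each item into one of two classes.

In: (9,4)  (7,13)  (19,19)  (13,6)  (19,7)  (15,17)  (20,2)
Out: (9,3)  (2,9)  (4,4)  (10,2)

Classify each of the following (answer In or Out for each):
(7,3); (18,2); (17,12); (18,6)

The common property of the 'In' items is: sum ≥ 13. No 'Out' item has it.
Out: (7,3), since 7+3 = 10. In: (18,2), since 18+2 = 20. In: (17,12), since 17+12 = 29. In: (18,6), since 18+6 = 24.

Out, In, In, In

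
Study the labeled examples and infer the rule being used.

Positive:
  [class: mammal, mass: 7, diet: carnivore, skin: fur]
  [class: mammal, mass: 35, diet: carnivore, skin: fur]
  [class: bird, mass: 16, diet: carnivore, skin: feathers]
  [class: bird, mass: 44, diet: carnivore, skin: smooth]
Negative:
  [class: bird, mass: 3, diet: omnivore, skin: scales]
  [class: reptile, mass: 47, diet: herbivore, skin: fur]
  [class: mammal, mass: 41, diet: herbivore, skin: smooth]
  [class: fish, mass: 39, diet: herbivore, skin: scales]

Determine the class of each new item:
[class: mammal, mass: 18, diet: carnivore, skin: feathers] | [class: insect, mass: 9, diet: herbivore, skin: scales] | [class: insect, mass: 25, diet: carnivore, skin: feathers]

Positive, Negative, Positive

Every 'Positive' example satisfies: diet is carnivore. None of the 'Negative' examples do.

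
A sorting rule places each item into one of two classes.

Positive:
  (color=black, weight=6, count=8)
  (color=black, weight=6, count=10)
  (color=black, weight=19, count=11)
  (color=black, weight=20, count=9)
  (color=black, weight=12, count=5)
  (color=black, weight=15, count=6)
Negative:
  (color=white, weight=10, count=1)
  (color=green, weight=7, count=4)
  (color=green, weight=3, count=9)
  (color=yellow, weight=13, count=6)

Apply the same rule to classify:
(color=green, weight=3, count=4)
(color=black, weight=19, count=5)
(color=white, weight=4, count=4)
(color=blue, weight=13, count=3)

Negative, Positive, Negative, Negative

The rule appears to be: color is black.
(color=green, weight=3, count=4): color is green — does not pass, so Negative. (color=black, weight=19, count=5): color is black — has this property, so Positive. (color=white, weight=4, count=4): color is white — does not pass, so Negative. (color=blue, weight=13, count=3): color is blue — does not pass, so Negative.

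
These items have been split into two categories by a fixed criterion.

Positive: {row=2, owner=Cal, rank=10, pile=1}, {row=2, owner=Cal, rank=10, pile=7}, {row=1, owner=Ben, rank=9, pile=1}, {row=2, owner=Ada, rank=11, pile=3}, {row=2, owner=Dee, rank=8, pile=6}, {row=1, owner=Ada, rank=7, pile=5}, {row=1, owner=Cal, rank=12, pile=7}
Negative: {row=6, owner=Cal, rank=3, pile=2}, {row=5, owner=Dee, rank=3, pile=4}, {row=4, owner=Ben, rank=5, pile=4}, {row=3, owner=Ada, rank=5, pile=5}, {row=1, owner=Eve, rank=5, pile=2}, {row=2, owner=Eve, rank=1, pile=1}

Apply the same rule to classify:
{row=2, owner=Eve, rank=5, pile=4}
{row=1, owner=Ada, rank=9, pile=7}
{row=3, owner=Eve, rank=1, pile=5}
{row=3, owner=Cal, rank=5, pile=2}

Negative, Positive, Negative, Negative

A rule that fits every label: rank ≥ 7 — true of each 'Positive' example, false of each 'Negative' one.
Negative: {row=2, owner=Eve, rank=5, pile=4}, since rank = 5.
Positive: {row=1, owner=Ada, rank=9, pile=7}, since rank = 9.
Negative: {row=3, owner=Eve, rank=1, pile=5}, since rank = 1.
Negative: {row=3, owner=Cal, rank=5, pile=2}, since rank = 5.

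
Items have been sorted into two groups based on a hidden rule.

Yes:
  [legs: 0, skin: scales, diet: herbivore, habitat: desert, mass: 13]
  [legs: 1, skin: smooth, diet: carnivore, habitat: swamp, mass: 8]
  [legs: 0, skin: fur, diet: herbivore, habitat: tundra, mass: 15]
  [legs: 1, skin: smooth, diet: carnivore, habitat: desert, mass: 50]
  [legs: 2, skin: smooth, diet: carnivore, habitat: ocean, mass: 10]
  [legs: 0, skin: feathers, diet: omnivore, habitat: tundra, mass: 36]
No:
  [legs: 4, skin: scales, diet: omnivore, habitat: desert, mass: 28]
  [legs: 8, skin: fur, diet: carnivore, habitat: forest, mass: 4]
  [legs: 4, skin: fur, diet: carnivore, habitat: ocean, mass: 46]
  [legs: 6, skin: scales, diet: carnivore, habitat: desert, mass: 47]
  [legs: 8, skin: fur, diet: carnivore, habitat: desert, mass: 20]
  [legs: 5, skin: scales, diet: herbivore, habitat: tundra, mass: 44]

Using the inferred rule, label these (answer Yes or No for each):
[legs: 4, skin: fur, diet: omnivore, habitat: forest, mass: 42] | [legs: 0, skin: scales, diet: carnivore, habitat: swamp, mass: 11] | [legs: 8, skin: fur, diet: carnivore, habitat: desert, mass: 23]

The common property of the 'Yes' items is: legs ≤ 2. No 'No' item has it.
[legs: 4, skin: fur, diet: omnivore, habitat: forest, mass: 42] → legs = 4 → No.
[legs: 0, skin: scales, diet: carnivore, habitat: swamp, mass: 11] → legs = 0 → Yes.
[legs: 8, skin: fur, diet: carnivore, habitat: desert, mass: 23] → legs = 8 → No.

No, Yes, No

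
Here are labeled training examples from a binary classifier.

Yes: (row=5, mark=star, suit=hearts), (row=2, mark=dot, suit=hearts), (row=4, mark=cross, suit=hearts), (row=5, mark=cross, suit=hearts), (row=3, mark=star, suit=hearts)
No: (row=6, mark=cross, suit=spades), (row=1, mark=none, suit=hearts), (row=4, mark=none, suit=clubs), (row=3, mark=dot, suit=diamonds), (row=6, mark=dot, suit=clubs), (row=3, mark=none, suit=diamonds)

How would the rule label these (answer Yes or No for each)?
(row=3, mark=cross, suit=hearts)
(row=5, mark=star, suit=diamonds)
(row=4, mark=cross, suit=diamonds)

The pattern is that an item is 'Yes' exactly when: suit is hearts AND row ≥ 2.
(row=3, mark=cross, suit=hearts) — suit is hearts, row = 3, hence Yes. (row=5, mark=star, suit=diamonds) — suit is diamonds, row = 5, hence No. (row=4, mark=cross, suit=diamonds) — suit is diamonds, row = 4, hence No.

Yes, No, No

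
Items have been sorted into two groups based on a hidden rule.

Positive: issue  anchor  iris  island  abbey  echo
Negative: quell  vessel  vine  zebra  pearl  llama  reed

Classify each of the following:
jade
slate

Negative, Negative

All 'Positive' examples share one property — starts with a vowel — and every 'Negative' example lacks it.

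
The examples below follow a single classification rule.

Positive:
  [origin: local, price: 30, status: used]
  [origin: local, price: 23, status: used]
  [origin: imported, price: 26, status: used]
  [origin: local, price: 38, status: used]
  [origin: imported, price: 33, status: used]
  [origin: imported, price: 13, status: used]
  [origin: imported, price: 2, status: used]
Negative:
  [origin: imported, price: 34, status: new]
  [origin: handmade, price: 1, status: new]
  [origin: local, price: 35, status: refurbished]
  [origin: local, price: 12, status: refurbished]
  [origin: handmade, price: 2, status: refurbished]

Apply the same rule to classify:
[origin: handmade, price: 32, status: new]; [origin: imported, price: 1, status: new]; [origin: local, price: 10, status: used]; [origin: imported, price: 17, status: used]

The classifier is using: status is used.
Negative: [origin: handmade, price: 32, status: new], since status is new.
Negative: [origin: imported, price: 1, status: new], since status is new.
Positive: [origin: local, price: 10, status: used], since status is used.
Positive: [origin: imported, price: 17, status: used], since status is used.

Negative, Negative, Positive, Positive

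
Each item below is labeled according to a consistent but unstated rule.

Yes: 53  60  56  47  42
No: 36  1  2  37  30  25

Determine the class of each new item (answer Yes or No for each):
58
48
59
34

The classifier is using: at least 42.

Yes, Yes, Yes, No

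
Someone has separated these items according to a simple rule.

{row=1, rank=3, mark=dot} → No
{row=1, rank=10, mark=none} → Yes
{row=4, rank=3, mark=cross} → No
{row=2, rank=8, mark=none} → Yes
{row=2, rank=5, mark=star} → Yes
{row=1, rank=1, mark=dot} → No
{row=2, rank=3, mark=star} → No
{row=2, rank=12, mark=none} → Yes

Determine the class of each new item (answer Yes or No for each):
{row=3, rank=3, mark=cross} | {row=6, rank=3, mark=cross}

The classifier is using: rank ≥ 5.
{row=3, rank=3, mark=cross}: No (rank = 3). {row=6, rank=3, mark=cross}: No (rank = 3).

No, No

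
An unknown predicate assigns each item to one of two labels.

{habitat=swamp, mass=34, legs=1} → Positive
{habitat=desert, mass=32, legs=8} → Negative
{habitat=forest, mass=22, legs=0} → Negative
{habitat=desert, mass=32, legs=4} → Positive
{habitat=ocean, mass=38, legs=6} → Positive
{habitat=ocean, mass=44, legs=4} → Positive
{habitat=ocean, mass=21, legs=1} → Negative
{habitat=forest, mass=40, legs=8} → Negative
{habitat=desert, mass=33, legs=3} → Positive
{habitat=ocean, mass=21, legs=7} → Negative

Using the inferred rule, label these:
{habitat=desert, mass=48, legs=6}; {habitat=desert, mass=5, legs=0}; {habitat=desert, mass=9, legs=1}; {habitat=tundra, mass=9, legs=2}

Positive, Negative, Negative, Negative

The common property of the 'Positive' items is: legs ≤ 6 AND mass ≥ 32. No 'Negative' item has it.
{habitat=desert, mass=48, legs=6}: legs = 6, mass = 48, fits → Positive.
{habitat=desert, mass=5, legs=0}: legs = 0, mass = 5, fails this test → Negative.
{habitat=desert, mass=9, legs=1}: legs = 1, mass = 9, fails this test → Negative.
{habitat=tundra, mass=9, legs=2}: legs = 2, mass = 9, fails this test → Negative.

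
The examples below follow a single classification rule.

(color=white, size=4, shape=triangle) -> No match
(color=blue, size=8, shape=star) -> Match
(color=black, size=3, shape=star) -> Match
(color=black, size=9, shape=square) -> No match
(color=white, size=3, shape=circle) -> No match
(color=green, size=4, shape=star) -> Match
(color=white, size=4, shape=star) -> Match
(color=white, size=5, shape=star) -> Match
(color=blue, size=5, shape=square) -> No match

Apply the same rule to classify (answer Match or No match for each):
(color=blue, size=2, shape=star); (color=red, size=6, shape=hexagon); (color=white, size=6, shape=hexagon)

Match, No match, No match

A rule that fits every label: shape is star — true of each 'Match' example, false of each 'No match' one.
(color=blue, size=2, shape=star): shape is star — passes, so Match. (color=red, size=6, shape=hexagon): shape is hexagon — fails this test, so No match. (color=white, size=6, shape=hexagon): shape is hexagon — fails this test, so No match.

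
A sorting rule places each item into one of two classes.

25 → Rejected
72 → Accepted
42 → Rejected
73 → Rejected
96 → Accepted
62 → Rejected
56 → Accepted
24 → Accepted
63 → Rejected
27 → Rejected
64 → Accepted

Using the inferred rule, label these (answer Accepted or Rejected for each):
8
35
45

The pattern is that an item is 'Accepted' exactly when: multiple of 4.

Accepted, Rejected, Rejected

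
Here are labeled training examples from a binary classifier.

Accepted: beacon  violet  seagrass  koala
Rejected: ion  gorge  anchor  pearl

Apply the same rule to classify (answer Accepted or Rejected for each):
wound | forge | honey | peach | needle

All 'Accepted' examples share one property — has ≥ 3 vowels — and every 'Rejected' example lacks it.
wound: Rejected (2 vowels).
forge: Rejected (2 vowels).
honey: Rejected (2 vowels).
peach: Rejected (2 vowels).
needle: Accepted (3 vowels).

Rejected, Rejected, Rejected, Rejected, Accepted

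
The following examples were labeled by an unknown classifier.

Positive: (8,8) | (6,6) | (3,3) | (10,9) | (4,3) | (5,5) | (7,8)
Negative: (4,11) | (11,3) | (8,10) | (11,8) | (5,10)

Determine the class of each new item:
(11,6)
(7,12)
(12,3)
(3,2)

Negative, Negative, Negative, Positive

All 'Positive' examples share one property — |first − second| ≤ 1 — and every 'Negative' example lacks it.
(11,6) → |11−6| = 5 → Negative.
(7,12) → |7−12| = 5 → Negative.
(12,3) → |12−3| = 9 → Negative.
(3,2) → |3−2| = 1 → Positive.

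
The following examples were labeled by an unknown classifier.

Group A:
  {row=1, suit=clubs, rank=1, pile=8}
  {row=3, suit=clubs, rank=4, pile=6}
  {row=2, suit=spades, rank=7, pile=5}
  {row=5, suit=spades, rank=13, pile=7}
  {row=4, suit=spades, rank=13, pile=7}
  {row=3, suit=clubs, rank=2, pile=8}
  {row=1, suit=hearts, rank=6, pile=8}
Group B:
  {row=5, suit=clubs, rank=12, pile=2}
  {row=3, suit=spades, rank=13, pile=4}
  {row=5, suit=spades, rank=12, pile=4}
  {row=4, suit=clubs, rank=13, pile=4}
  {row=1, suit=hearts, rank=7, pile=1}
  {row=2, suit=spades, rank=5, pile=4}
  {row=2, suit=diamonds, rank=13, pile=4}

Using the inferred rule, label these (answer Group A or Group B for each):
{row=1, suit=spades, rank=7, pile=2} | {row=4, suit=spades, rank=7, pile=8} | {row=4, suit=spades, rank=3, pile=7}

The common property of the 'Group A' items is: pile ≥ 5. No 'Group B' item has it.
{row=1, suit=spades, rank=7, pile=2} → pile = 2 → Group B.
{row=4, suit=spades, rank=7, pile=8} → pile = 8 → Group A.
{row=4, suit=spades, rank=3, pile=7} → pile = 7 → Group A.

Group B, Group A, Group A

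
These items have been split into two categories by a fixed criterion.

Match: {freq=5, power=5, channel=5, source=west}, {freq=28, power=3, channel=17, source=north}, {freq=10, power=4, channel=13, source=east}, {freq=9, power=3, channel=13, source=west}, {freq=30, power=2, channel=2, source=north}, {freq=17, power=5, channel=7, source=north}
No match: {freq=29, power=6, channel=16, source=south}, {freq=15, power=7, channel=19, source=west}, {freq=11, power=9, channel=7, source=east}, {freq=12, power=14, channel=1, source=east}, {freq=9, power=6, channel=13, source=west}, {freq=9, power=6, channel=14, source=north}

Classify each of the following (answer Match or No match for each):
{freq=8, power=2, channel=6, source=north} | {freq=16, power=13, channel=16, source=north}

Rule: power ≤ 5. This holds for each 'Match' example and fails for each 'No match' one.

Match, No match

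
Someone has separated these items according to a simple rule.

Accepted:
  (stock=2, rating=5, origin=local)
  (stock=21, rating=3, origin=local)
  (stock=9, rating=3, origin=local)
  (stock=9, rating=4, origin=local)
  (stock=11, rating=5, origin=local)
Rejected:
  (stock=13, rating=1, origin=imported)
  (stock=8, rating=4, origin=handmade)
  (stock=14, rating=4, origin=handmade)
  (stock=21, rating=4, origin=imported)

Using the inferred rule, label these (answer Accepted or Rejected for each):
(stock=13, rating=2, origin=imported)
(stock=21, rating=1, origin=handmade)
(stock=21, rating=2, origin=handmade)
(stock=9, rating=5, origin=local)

Rejected, Rejected, Rejected, Accepted

The rule appears to be: origin is local.
(stock=13, rating=2, origin=imported) → origin is imported → Rejected. (stock=21, rating=1, origin=handmade) → origin is handmade → Rejected. (stock=21, rating=2, origin=handmade) → origin is handmade → Rejected. (stock=9, rating=5, origin=local) → origin is local → Accepted.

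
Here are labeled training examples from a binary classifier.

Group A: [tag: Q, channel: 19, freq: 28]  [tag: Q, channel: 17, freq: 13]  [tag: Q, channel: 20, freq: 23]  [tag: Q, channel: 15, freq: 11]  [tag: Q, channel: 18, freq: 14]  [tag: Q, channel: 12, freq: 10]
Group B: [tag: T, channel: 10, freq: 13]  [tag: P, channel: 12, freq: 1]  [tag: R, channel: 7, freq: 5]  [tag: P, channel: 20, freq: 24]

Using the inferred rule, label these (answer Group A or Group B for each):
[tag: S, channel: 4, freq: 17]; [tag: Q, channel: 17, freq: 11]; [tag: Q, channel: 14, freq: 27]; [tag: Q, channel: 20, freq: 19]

Group B, Group A, Group A, Group A

The rule appears to be: tag is Q.
[tag: S, channel: 4, freq: 17] — tag is S, hence Group B. [tag: Q, channel: 17, freq: 11] — tag is Q, hence Group A. [tag: Q, channel: 14, freq: 27] — tag is Q, hence Group A. [tag: Q, channel: 20, freq: 19] — tag is Q, hence Group A.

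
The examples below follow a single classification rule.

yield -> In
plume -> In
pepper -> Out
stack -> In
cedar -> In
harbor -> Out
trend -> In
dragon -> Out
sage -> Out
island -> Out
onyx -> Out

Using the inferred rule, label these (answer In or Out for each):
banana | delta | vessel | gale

Out, In, Out, Out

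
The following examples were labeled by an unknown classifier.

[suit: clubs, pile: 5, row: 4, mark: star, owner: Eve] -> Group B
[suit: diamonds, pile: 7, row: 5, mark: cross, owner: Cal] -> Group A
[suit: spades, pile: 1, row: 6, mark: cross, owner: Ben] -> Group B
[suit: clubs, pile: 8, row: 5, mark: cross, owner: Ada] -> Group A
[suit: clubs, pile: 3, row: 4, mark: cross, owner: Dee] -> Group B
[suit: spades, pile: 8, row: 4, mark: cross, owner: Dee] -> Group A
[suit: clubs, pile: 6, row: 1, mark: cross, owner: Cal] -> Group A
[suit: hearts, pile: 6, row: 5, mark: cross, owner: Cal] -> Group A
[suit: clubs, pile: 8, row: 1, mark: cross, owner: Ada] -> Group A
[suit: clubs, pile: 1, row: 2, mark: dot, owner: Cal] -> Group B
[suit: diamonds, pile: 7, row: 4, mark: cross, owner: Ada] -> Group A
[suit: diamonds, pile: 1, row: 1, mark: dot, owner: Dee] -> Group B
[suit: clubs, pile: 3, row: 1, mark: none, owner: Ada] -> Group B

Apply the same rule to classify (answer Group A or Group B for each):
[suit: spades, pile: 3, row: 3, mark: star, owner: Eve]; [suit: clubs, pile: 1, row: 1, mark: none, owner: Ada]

Group B, Group B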